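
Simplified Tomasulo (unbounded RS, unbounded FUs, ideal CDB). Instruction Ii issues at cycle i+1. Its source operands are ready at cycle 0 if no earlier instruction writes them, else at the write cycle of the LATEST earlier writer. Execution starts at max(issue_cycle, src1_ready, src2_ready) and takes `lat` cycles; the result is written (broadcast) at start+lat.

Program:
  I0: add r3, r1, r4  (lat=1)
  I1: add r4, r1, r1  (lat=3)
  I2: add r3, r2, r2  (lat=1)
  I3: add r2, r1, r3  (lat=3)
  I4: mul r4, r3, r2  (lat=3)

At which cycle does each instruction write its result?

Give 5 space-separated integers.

Answer: 2 5 4 7 10

Derivation:
I0 add r3: issue@1 deps=(None,None) exec_start@1 write@2
I1 add r4: issue@2 deps=(None,None) exec_start@2 write@5
I2 add r3: issue@3 deps=(None,None) exec_start@3 write@4
I3 add r2: issue@4 deps=(None,2) exec_start@4 write@7
I4 mul r4: issue@5 deps=(2,3) exec_start@7 write@10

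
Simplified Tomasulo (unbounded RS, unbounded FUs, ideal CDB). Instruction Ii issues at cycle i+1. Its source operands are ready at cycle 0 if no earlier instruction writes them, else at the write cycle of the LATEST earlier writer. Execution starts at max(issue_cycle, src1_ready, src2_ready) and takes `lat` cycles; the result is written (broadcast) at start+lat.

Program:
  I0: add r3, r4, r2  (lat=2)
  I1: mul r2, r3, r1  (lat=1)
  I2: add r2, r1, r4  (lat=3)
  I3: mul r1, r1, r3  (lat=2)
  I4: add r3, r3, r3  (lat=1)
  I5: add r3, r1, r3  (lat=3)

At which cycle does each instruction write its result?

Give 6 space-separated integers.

Answer: 3 4 6 6 6 9

Derivation:
I0 add r3: issue@1 deps=(None,None) exec_start@1 write@3
I1 mul r2: issue@2 deps=(0,None) exec_start@3 write@4
I2 add r2: issue@3 deps=(None,None) exec_start@3 write@6
I3 mul r1: issue@4 deps=(None,0) exec_start@4 write@6
I4 add r3: issue@5 deps=(0,0) exec_start@5 write@6
I5 add r3: issue@6 deps=(3,4) exec_start@6 write@9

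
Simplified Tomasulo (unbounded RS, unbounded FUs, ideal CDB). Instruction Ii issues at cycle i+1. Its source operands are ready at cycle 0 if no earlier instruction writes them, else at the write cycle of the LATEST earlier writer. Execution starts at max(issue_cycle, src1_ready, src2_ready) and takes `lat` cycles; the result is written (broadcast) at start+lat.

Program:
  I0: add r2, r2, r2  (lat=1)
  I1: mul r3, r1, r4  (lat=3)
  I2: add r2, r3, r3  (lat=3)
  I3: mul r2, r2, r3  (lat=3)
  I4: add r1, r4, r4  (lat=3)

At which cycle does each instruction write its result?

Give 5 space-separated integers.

Answer: 2 5 8 11 8

Derivation:
I0 add r2: issue@1 deps=(None,None) exec_start@1 write@2
I1 mul r3: issue@2 deps=(None,None) exec_start@2 write@5
I2 add r2: issue@3 deps=(1,1) exec_start@5 write@8
I3 mul r2: issue@4 deps=(2,1) exec_start@8 write@11
I4 add r1: issue@5 deps=(None,None) exec_start@5 write@8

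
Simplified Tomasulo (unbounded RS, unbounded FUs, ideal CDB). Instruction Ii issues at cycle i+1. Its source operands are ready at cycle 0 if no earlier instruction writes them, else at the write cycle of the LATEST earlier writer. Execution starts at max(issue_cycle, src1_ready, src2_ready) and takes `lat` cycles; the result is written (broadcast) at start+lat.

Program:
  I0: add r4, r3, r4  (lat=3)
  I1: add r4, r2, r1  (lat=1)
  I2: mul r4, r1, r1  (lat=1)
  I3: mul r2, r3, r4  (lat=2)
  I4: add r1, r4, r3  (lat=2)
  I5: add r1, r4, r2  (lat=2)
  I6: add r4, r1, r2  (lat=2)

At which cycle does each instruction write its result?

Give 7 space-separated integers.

Answer: 4 3 4 6 7 8 10

Derivation:
I0 add r4: issue@1 deps=(None,None) exec_start@1 write@4
I1 add r4: issue@2 deps=(None,None) exec_start@2 write@3
I2 mul r4: issue@3 deps=(None,None) exec_start@3 write@4
I3 mul r2: issue@4 deps=(None,2) exec_start@4 write@6
I4 add r1: issue@5 deps=(2,None) exec_start@5 write@7
I5 add r1: issue@6 deps=(2,3) exec_start@6 write@8
I6 add r4: issue@7 deps=(5,3) exec_start@8 write@10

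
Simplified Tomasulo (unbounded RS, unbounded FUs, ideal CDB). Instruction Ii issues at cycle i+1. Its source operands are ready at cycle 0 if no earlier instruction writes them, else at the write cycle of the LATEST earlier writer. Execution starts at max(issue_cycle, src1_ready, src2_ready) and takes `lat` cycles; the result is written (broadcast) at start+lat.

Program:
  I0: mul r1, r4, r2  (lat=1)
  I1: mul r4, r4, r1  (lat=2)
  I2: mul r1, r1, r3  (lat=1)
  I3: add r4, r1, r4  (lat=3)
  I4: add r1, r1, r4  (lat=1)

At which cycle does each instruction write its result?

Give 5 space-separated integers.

I0 mul r1: issue@1 deps=(None,None) exec_start@1 write@2
I1 mul r4: issue@2 deps=(None,0) exec_start@2 write@4
I2 mul r1: issue@3 deps=(0,None) exec_start@3 write@4
I3 add r4: issue@4 deps=(2,1) exec_start@4 write@7
I4 add r1: issue@5 deps=(2,3) exec_start@7 write@8

Answer: 2 4 4 7 8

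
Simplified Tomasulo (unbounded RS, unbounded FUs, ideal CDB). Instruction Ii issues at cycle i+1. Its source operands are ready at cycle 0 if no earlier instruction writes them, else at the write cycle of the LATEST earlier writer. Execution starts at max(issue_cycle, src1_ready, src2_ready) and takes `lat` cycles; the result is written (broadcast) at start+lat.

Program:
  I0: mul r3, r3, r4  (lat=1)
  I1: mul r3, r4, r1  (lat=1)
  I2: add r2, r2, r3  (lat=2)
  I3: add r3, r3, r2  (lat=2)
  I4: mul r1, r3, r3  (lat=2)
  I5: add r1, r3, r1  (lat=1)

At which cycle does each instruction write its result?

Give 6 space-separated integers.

Answer: 2 3 5 7 9 10

Derivation:
I0 mul r3: issue@1 deps=(None,None) exec_start@1 write@2
I1 mul r3: issue@2 deps=(None,None) exec_start@2 write@3
I2 add r2: issue@3 deps=(None,1) exec_start@3 write@5
I3 add r3: issue@4 deps=(1,2) exec_start@5 write@7
I4 mul r1: issue@5 deps=(3,3) exec_start@7 write@9
I5 add r1: issue@6 deps=(3,4) exec_start@9 write@10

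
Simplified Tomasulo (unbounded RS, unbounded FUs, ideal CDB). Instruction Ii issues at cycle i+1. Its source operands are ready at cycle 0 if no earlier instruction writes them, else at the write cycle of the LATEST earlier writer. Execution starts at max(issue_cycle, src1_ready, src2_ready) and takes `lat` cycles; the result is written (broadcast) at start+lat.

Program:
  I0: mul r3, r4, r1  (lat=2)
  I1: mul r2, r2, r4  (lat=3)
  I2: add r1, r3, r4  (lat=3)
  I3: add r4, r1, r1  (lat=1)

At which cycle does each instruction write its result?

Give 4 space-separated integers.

I0 mul r3: issue@1 deps=(None,None) exec_start@1 write@3
I1 mul r2: issue@2 deps=(None,None) exec_start@2 write@5
I2 add r1: issue@3 deps=(0,None) exec_start@3 write@6
I3 add r4: issue@4 deps=(2,2) exec_start@6 write@7

Answer: 3 5 6 7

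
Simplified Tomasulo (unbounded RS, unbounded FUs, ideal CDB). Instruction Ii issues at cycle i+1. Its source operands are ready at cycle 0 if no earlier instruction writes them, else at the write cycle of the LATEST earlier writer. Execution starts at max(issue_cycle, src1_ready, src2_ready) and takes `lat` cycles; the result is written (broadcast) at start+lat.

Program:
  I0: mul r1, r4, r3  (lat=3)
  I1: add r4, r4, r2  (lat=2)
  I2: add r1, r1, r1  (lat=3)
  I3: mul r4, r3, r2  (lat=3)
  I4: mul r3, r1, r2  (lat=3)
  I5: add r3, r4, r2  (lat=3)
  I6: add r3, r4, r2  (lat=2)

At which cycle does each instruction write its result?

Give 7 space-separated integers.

I0 mul r1: issue@1 deps=(None,None) exec_start@1 write@4
I1 add r4: issue@2 deps=(None,None) exec_start@2 write@4
I2 add r1: issue@3 deps=(0,0) exec_start@4 write@7
I3 mul r4: issue@4 deps=(None,None) exec_start@4 write@7
I4 mul r3: issue@5 deps=(2,None) exec_start@7 write@10
I5 add r3: issue@6 deps=(3,None) exec_start@7 write@10
I6 add r3: issue@7 deps=(3,None) exec_start@7 write@9

Answer: 4 4 7 7 10 10 9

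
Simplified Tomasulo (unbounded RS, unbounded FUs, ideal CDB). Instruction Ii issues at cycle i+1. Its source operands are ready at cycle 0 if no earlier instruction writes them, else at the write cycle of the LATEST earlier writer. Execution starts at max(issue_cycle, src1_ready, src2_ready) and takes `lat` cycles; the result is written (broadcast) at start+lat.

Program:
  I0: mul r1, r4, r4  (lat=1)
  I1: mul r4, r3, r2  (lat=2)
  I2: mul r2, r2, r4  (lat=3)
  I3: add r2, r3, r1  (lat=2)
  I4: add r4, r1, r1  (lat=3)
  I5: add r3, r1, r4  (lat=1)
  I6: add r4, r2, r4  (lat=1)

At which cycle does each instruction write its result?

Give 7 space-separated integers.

I0 mul r1: issue@1 deps=(None,None) exec_start@1 write@2
I1 mul r4: issue@2 deps=(None,None) exec_start@2 write@4
I2 mul r2: issue@3 deps=(None,1) exec_start@4 write@7
I3 add r2: issue@4 deps=(None,0) exec_start@4 write@6
I4 add r4: issue@5 deps=(0,0) exec_start@5 write@8
I5 add r3: issue@6 deps=(0,4) exec_start@8 write@9
I6 add r4: issue@7 deps=(3,4) exec_start@8 write@9

Answer: 2 4 7 6 8 9 9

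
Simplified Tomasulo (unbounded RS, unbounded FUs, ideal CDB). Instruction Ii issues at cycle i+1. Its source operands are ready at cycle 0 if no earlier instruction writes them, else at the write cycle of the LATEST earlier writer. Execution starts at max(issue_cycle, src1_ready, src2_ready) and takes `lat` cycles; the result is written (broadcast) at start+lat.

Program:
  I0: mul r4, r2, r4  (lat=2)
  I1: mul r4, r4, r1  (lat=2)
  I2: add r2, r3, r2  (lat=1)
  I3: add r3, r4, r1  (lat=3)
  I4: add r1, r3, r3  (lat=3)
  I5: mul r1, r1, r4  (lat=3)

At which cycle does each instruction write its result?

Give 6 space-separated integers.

I0 mul r4: issue@1 deps=(None,None) exec_start@1 write@3
I1 mul r4: issue@2 deps=(0,None) exec_start@3 write@5
I2 add r2: issue@3 deps=(None,None) exec_start@3 write@4
I3 add r3: issue@4 deps=(1,None) exec_start@5 write@8
I4 add r1: issue@5 deps=(3,3) exec_start@8 write@11
I5 mul r1: issue@6 deps=(4,1) exec_start@11 write@14

Answer: 3 5 4 8 11 14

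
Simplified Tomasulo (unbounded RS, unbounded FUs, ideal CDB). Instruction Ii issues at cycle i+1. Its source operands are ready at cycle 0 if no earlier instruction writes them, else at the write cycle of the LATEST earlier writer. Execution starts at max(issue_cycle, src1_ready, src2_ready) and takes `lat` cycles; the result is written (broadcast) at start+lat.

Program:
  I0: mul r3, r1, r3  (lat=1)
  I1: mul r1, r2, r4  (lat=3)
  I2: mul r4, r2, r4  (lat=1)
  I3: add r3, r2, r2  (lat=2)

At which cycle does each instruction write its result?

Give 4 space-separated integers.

I0 mul r3: issue@1 deps=(None,None) exec_start@1 write@2
I1 mul r1: issue@2 deps=(None,None) exec_start@2 write@5
I2 mul r4: issue@3 deps=(None,None) exec_start@3 write@4
I3 add r3: issue@4 deps=(None,None) exec_start@4 write@6

Answer: 2 5 4 6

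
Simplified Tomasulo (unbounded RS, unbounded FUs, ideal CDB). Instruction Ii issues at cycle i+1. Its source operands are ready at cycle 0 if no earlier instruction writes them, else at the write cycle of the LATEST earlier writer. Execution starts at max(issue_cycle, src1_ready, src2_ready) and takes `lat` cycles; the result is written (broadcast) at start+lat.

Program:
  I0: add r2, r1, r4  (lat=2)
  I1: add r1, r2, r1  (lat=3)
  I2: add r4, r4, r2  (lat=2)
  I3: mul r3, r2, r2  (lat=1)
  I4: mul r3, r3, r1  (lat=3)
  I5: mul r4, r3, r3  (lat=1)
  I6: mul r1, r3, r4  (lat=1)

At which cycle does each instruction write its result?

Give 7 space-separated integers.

Answer: 3 6 5 5 9 10 11

Derivation:
I0 add r2: issue@1 deps=(None,None) exec_start@1 write@3
I1 add r1: issue@2 deps=(0,None) exec_start@3 write@6
I2 add r4: issue@3 deps=(None,0) exec_start@3 write@5
I3 mul r3: issue@4 deps=(0,0) exec_start@4 write@5
I4 mul r3: issue@5 deps=(3,1) exec_start@6 write@9
I5 mul r4: issue@6 deps=(4,4) exec_start@9 write@10
I6 mul r1: issue@7 deps=(4,5) exec_start@10 write@11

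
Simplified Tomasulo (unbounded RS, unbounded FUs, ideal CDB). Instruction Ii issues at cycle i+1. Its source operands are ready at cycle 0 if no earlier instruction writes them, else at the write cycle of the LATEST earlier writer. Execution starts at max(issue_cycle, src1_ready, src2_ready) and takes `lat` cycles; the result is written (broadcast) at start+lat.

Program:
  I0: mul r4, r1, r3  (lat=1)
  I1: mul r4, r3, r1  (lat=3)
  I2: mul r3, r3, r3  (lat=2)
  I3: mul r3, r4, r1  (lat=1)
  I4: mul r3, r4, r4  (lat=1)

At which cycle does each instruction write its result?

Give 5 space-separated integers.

I0 mul r4: issue@1 deps=(None,None) exec_start@1 write@2
I1 mul r4: issue@2 deps=(None,None) exec_start@2 write@5
I2 mul r3: issue@3 deps=(None,None) exec_start@3 write@5
I3 mul r3: issue@4 deps=(1,None) exec_start@5 write@6
I4 mul r3: issue@5 deps=(1,1) exec_start@5 write@6

Answer: 2 5 5 6 6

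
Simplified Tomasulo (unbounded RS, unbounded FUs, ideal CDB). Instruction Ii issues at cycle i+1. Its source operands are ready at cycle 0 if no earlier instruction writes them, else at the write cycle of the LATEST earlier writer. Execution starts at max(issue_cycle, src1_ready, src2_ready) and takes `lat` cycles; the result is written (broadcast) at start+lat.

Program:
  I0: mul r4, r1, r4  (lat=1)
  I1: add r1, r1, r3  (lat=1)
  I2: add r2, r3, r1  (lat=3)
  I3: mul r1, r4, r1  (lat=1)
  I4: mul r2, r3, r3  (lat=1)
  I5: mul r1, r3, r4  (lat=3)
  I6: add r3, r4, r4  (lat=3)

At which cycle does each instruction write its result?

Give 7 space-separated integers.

Answer: 2 3 6 5 6 9 10

Derivation:
I0 mul r4: issue@1 deps=(None,None) exec_start@1 write@2
I1 add r1: issue@2 deps=(None,None) exec_start@2 write@3
I2 add r2: issue@3 deps=(None,1) exec_start@3 write@6
I3 mul r1: issue@4 deps=(0,1) exec_start@4 write@5
I4 mul r2: issue@5 deps=(None,None) exec_start@5 write@6
I5 mul r1: issue@6 deps=(None,0) exec_start@6 write@9
I6 add r3: issue@7 deps=(0,0) exec_start@7 write@10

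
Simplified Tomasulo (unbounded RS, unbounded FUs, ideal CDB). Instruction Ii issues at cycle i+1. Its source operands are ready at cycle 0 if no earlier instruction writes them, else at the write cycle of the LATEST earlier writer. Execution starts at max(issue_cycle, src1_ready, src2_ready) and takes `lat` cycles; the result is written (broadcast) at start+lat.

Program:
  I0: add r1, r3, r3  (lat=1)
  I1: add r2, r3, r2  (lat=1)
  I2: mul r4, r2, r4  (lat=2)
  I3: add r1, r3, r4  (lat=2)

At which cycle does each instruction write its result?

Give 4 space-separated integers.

Answer: 2 3 5 7

Derivation:
I0 add r1: issue@1 deps=(None,None) exec_start@1 write@2
I1 add r2: issue@2 deps=(None,None) exec_start@2 write@3
I2 mul r4: issue@3 deps=(1,None) exec_start@3 write@5
I3 add r1: issue@4 deps=(None,2) exec_start@5 write@7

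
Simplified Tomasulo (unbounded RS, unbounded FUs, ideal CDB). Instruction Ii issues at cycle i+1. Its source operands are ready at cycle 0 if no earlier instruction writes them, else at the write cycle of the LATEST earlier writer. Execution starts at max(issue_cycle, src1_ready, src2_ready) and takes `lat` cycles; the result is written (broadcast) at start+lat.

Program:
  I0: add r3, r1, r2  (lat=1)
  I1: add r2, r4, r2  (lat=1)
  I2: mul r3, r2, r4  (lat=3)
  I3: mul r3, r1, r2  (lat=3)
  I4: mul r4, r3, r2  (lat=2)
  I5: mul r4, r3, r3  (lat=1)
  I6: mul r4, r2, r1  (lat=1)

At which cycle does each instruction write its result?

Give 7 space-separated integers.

Answer: 2 3 6 7 9 8 8

Derivation:
I0 add r3: issue@1 deps=(None,None) exec_start@1 write@2
I1 add r2: issue@2 deps=(None,None) exec_start@2 write@3
I2 mul r3: issue@3 deps=(1,None) exec_start@3 write@6
I3 mul r3: issue@4 deps=(None,1) exec_start@4 write@7
I4 mul r4: issue@5 deps=(3,1) exec_start@7 write@9
I5 mul r4: issue@6 deps=(3,3) exec_start@7 write@8
I6 mul r4: issue@7 deps=(1,None) exec_start@7 write@8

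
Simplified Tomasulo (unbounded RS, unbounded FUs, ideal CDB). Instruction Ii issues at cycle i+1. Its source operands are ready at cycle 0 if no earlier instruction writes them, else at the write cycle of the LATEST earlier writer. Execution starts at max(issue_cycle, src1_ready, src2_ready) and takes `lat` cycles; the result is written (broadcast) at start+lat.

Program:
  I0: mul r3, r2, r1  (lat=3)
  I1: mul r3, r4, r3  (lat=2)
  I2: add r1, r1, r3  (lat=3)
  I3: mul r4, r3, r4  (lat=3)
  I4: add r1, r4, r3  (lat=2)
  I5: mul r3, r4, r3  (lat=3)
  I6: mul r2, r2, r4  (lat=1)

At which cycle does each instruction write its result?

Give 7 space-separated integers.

I0 mul r3: issue@1 deps=(None,None) exec_start@1 write@4
I1 mul r3: issue@2 deps=(None,0) exec_start@4 write@6
I2 add r1: issue@3 deps=(None,1) exec_start@6 write@9
I3 mul r4: issue@4 deps=(1,None) exec_start@6 write@9
I4 add r1: issue@5 deps=(3,1) exec_start@9 write@11
I5 mul r3: issue@6 deps=(3,1) exec_start@9 write@12
I6 mul r2: issue@7 deps=(None,3) exec_start@9 write@10

Answer: 4 6 9 9 11 12 10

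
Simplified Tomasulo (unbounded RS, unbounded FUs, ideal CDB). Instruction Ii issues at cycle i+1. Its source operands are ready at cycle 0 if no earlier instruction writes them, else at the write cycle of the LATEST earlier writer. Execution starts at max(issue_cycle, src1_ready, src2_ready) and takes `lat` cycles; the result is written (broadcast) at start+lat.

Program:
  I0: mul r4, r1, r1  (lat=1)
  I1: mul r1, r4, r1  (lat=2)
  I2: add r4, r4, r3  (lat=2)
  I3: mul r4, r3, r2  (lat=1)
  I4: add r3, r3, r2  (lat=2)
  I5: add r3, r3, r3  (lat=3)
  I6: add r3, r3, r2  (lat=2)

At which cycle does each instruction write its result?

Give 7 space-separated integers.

I0 mul r4: issue@1 deps=(None,None) exec_start@1 write@2
I1 mul r1: issue@2 deps=(0,None) exec_start@2 write@4
I2 add r4: issue@3 deps=(0,None) exec_start@3 write@5
I3 mul r4: issue@4 deps=(None,None) exec_start@4 write@5
I4 add r3: issue@5 deps=(None,None) exec_start@5 write@7
I5 add r3: issue@6 deps=(4,4) exec_start@7 write@10
I6 add r3: issue@7 deps=(5,None) exec_start@10 write@12

Answer: 2 4 5 5 7 10 12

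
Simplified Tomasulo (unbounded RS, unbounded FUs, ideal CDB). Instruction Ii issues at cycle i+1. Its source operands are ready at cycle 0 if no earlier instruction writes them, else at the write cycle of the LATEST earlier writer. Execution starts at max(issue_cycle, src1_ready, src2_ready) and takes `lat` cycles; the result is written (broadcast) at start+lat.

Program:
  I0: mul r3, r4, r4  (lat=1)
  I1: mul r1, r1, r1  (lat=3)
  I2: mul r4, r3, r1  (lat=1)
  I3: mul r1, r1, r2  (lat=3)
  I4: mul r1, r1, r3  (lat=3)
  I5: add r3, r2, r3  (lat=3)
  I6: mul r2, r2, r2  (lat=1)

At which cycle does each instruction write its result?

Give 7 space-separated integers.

Answer: 2 5 6 8 11 9 8

Derivation:
I0 mul r3: issue@1 deps=(None,None) exec_start@1 write@2
I1 mul r1: issue@2 deps=(None,None) exec_start@2 write@5
I2 mul r4: issue@3 deps=(0,1) exec_start@5 write@6
I3 mul r1: issue@4 deps=(1,None) exec_start@5 write@8
I4 mul r1: issue@5 deps=(3,0) exec_start@8 write@11
I5 add r3: issue@6 deps=(None,0) exec_start@6 write@9
I6 mul r2: issue@7 deps=(None,None) exec_start@7 write@8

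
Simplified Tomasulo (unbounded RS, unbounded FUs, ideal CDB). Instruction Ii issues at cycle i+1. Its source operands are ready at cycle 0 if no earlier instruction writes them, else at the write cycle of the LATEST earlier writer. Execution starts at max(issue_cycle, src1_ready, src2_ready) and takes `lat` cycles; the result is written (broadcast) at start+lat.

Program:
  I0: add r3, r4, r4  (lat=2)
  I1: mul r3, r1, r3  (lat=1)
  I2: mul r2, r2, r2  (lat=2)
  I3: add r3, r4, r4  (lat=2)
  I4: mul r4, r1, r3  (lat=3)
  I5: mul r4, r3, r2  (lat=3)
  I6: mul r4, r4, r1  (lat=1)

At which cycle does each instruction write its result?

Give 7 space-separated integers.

Answer: 3 4 5 6 9 9 10

Derivation:
I0 add r3: issue@1 deps=(None,None) exec_start@1 write@3
I1 mul r3: issue@2 deps=(None,0) exec_start@3 write@4
I2 mul r2: issue@3 deps=(None,None) exec_start@3 write@5
I3 add r3: issue@4 deps=(None,None) exec_start@4 write@6
I4 mul r4: issue@5 deps=(None,3) exec_start@6 write@9
I5 mul r4: issue@6 deps=(3,2) exec_start@6 write@9
I6 mul r4: issue@7 deps=(5,None) exec_start@9 write@10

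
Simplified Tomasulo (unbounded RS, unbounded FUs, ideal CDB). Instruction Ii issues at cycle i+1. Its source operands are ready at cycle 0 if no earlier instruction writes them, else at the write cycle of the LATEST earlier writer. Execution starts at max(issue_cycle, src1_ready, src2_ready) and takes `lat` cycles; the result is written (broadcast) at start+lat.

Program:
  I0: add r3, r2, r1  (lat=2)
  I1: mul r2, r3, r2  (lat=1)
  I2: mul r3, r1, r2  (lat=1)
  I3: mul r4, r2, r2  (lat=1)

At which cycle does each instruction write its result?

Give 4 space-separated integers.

I0 add r3: issue@1 deps=(None,None) exec_start@1 write@3
I1 mul r2: issue@2 deps=(0,None) exec_start@3 write@4
I2 mul r3: issue@3 deps=(None,1) exec_start@4 write@5
I3 mul r4: issue@4 deps=(1,1) exec_start@4 write@5

Answer: 3 4 5 5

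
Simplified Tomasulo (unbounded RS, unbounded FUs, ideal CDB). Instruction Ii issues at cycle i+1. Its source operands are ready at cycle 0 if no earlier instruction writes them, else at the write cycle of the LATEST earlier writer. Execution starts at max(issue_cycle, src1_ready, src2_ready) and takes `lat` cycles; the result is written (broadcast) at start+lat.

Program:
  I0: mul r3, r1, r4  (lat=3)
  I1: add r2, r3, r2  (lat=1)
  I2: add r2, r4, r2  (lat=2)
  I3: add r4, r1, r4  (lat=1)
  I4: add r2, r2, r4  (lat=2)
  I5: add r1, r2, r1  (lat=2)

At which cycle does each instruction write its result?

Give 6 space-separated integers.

I0 mul r3: issue@1 deps=(None,None) exec_start@1 write@4
I1 add r2: issue@2 deps=(0,None) exec_start@4 write@5
I2 add r2: issue@3 deps=(None,1) exec_start@5 write@7
I3 add r4: issue@4 deps=(None,None) exec_start@4 write@5
I4 add r2: issue@5 deps=(2,3) exec_start@7 write@9
I5 add r1: issue@6 deps=(4,None) exec_start@9 write@11

Answer: 4 5 7 5 9 11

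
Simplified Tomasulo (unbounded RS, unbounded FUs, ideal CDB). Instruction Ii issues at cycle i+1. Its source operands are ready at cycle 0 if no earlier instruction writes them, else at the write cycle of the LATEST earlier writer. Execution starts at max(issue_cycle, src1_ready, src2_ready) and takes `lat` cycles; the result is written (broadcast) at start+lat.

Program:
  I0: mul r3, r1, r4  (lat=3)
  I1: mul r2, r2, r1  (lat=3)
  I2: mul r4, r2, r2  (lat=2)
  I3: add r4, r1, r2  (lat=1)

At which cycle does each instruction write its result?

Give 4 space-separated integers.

I0 mul r3: issue@1 deps=(None,None) exec_start@1 write@4
I1 mul r2: issue@2 deps=(None,None) exec_start@2 write@5
I2 mul r4: issue@3 deps=(1,1) exec_start@5 write@7
I3 add r4: issue@4 deps=(None,1) exec_start@5 write@6

Answer: 4 5 7 6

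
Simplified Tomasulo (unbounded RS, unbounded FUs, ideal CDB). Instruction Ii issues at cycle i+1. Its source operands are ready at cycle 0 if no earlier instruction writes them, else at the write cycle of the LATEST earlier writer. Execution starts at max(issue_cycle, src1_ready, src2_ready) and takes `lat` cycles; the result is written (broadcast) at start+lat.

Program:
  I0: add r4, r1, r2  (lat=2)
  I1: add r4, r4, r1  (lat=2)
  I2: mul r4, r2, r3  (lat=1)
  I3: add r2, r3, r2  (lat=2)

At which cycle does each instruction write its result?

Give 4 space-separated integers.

I0 add r4: issue@1 deps=(None,None) exec_start@1 write@3
I1 add r4: issue@2 deps=(0,None) exec_start@3 write@5
I2 mul r4: issue@3 deps=(None,None) exec_start@3 write@4
I3 add r2: issue@4 deps=(None,None) exec_start@4 write@6

Answer: 3 5 4 6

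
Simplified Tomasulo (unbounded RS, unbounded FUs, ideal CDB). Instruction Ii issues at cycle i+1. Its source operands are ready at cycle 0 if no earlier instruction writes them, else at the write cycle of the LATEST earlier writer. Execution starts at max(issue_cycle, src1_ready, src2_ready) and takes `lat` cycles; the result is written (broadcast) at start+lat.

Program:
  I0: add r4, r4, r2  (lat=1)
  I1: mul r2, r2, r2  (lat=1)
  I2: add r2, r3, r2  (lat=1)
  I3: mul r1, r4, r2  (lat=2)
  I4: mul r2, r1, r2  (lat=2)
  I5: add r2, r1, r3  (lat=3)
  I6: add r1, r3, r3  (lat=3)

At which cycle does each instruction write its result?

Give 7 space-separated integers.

Answer: 2 3 4 6 8 9 10

Derivation:
I0 add r4: issue@1 deps=(None,None) exec_start@1 write@2
I1 mul r2: issue@2 deps=(None,None) exec_start@2 write@3
I2 add r2: issue@3 deps=(None,1) exec_start@3 write@4
I3 mul r1: issue@4 deps=(0,2) exec_start@4 write@6
I4 mul r2: issue@5 deps=(3,2) exec_start@6 write@8
I5 add r2: issue@6 deps=(3,None) exec_start@6 write@9
I6 add r1: issue@7 deps=(None,None) exec_start@7 write@10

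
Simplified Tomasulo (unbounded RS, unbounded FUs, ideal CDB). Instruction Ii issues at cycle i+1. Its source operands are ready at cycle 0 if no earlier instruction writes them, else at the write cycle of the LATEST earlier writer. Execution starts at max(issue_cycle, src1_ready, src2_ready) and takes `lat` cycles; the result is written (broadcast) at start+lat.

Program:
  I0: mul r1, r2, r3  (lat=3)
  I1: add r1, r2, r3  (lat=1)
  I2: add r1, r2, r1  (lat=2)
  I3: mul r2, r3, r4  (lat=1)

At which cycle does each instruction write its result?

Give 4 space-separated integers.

Answer: 4 3 5 5

Derivation:
I0 mul r1: issue@1 deps=(None,None) exec_start@1 write@4
I1 add r1: issue@2 deps=(None,None) exec_start@2 write@3
I2 add r1: issue@3 deps=(None,1) exec_start@3 write@5
I3 mul r2: issue@4 deps=(None,None) exec_start@4 write@5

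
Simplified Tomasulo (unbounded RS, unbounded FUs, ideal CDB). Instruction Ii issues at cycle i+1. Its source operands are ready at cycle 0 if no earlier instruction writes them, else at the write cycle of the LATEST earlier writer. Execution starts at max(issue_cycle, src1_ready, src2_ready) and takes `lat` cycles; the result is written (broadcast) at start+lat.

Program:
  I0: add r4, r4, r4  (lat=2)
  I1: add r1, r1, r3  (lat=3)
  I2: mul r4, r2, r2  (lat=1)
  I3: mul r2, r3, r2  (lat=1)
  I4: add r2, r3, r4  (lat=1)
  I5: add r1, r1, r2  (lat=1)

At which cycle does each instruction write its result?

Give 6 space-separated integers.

Answer: 3 5 4 5 6 7

Derivation:
I0 add r4: issue@1 deps=(None,None) exec_start@1 write@3
I1 add r1: issue@2 deps=(None,None) exec_start@2 write@5
I2 mul r4: issue@3 deps=(None,None) exec_start@3 write@4
I3 mul r2: issue@4 deps=(None,None) exec_start@4 write@5
I4 add r2: issue@5 deps=(None,2) exec_start@5 write@6
I5 add r1: issue@6 deps=(1,4) exec_start@6 write@7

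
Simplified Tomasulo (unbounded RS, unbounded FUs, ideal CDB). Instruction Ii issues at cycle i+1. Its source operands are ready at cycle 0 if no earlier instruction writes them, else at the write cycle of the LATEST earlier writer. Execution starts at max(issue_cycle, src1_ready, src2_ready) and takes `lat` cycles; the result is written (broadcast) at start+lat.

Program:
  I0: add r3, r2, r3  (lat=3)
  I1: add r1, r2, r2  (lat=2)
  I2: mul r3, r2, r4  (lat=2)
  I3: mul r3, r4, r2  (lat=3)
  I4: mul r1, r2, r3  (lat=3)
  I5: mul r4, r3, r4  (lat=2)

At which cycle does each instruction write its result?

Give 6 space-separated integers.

I0 add r3: issue@1 deps=(None,None) exec_start@1 write@4
I1 add r1: issue@2 deps=(None,None) exec_start@2 write@4
I2 mul r3: issue@3 deps=(None,None) exec_start@3 write@5
I3 mul r3: issue@4 deps=(None,None) exec_start@4 write@7
I4 mul r1: issue@5 deps=(None,3) exec_start@7 write@10
I5 mul r4: issue@6 deps=(3,None) exec_start@7 write@9

Answer: 4 4 5 7 10 9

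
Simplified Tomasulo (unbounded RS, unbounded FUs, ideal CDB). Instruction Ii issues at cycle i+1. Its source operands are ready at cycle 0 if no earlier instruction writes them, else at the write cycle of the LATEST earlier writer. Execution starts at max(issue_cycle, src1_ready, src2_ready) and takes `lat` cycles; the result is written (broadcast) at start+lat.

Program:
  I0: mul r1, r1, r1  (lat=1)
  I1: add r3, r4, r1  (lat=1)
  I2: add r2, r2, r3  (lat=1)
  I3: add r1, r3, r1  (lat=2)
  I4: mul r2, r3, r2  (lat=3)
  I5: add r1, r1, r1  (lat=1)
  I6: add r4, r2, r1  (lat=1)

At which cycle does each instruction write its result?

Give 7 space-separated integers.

I0 mul r1: issue@1 deps=(None,None) exec_start@1 write@2
I1 add r3: issue@2 deps=(None,0) exec_start@2 write@3
I2 add r2: issue@3 deps=(None,1) exec_start@3 write@4
I3 add r1: issue@4 deps=(1,0) exec_start@4 write@6
I4 mul r2: issue@5 deps=(1,2) exec_start@5 write@8
I5 add r1: issue@6 deps=(3,3) exec_start@6 write@7
I6 add r4: issue@7 deps=(4,5) exec_start@8 write@9

Answer: 2 3 4 6 8 7 9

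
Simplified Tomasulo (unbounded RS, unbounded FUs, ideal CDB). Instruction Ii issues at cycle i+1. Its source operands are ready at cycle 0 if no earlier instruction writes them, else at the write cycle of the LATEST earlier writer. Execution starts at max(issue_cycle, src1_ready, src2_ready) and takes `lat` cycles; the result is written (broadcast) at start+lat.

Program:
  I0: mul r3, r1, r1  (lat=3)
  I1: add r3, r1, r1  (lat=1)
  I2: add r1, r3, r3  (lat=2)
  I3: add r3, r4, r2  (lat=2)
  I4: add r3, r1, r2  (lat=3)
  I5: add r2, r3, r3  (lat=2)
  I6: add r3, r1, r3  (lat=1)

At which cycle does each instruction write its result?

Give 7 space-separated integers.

I0 mul r3: issue@1 deps=(None,None) exec_start@1 write@4
I1 add r3: issue@2 deps=(None,None) exec_start@2 write@3
I2 add r1: issue@3 deps=(1,1) exec_start@3 write@5
I3 add r3: issue@4 deps=(None,None) exec_start@4 write@6
I4 add r3: issue@5 deps=(2,None) exec_start@5 write@8
I5 add r2: issue@6 deps=(4,4) exec_start@8 write@10
I6 add r3: issue@7 deps=(2,4) exec_start@8 write@9

Answer: 4 3 5 6 8 10 9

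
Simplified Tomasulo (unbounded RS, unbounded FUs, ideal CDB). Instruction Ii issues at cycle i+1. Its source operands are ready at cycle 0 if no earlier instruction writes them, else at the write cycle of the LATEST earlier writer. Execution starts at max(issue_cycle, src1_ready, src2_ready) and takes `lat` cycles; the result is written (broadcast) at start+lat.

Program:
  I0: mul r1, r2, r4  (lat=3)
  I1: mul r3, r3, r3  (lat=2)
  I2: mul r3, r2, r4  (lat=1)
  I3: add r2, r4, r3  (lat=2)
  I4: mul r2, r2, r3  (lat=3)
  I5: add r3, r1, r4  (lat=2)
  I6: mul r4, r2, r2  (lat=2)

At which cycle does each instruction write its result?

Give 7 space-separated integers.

I0 mul r1: issue@1 deps=(None,None) exec_start@1 write@4
I1 mul r3: issue@2 deps=(None,None) exec_start@2 write@4
I2 mul r3: issue@3 deps=(None,None) exec_start@3 write@4
I3 add r2: issue@4 deps=(None,2) exec_start@4 write@6
I4 mul r2: issue@5 deps=(3,2) exec_start@6 write@9
I5 add r3: issue@6 deps=(0,None) exec_start@6 write@8
I6 mul r4: issue@7 deps=(4,4) exec_start@9 write@11

Answer: 4 4 4 6 9 8 11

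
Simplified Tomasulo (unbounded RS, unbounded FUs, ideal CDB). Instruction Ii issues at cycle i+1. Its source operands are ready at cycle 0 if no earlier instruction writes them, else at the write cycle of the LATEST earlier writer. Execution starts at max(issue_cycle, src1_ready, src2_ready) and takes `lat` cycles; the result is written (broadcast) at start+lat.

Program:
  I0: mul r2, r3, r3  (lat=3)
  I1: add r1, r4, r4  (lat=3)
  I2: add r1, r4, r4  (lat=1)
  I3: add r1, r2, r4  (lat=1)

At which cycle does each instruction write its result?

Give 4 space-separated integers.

Answer: 4 5 4 5

Derivation:
I0 mul r2: issue@1 deps=(None,None) exec_start@1 write@4
I1 add r1: issue@2 deps=(None,None) exec_start@2 write@5
I2 add r1: issue@3 deps=(None,None) exec_start@3 write@4
I3 add r1: issue@4 deps=(0,None) exec_start@4 write@5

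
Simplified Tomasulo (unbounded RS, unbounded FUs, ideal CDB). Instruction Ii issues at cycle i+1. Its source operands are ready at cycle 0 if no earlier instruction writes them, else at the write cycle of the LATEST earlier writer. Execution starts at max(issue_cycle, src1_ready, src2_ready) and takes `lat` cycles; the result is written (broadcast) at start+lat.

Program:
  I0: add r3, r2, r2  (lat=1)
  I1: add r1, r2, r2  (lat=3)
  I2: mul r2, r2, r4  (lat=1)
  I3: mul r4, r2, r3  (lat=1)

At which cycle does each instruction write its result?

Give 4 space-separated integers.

I0 add r3: issue@1 deps=(None,None) exec_start@1 write@2
I1 add r1: issue@2 deps=(None,None) exec_start@2 write@5
I2 mul r2: issue@3 deps=(None,None) exec_start@3 write@4
I3 mul r4: issue@4 deps=(2,0) exec_start@4 write@5

Answer: 2 5 4 5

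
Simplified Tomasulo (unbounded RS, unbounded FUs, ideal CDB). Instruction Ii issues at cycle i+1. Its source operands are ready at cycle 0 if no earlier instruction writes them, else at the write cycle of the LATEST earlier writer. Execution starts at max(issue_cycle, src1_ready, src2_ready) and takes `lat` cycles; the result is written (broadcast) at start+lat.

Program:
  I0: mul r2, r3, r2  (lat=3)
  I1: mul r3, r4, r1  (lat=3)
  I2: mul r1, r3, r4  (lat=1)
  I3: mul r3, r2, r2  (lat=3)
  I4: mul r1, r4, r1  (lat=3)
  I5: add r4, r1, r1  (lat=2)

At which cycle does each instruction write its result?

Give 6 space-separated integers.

I0 mul r2: issue@1 deps=(None,None) exec_start@1 write@4
I1 mul r3: issue@2 deps=(None,None) exec_start@2 write@5
I2 mul r1: issue@3 deps=(1,None) exec_start@5 write@6
I3 mul r3: issue@4 deps=(0,0) exec_start@4 write@7
I4 mul r1: issue@5 deps=(None,2) exec_start@6 write@9
I5 add r4: issue@6 deps=(4,4) exec_start@9 write@11

Answer: 4 5 6 7 9 11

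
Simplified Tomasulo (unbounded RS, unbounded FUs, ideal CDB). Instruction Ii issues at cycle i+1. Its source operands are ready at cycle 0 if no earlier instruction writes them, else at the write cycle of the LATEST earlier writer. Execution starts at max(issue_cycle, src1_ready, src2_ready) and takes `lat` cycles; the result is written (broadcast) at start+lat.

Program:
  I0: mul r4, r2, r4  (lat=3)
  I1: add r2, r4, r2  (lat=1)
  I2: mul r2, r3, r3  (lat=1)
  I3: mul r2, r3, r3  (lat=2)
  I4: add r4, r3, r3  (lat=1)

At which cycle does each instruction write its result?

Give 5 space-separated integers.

Answer: 4 5 4 6 6

Derivation:
I0 mul r4: issue@1 deps=(None,None) exec_start@1 write@4
I1 add r2: issue@2 deps=(0,None) exec_start@4 write@5
I2 mul r2: issue@3 deps=(None,None) exec_start@3 write@4
I3 mul r2: issue@4 deps=(None,None) exec_start@4 write@6
I4 add r4: issue@5 deps=(None,None) exec_start@5 write@6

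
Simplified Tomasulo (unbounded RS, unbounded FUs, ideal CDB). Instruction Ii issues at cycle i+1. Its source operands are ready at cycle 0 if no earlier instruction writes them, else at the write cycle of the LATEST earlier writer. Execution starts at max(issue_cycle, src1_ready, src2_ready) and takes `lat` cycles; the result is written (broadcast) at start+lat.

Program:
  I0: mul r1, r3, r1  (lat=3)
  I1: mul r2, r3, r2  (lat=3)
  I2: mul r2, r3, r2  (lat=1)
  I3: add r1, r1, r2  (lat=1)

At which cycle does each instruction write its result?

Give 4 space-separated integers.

Answer: 4 5 6 7

Derivation:
I0 mul r1: issue@1 deps=(None,None) exec_start@1 write@4
I1 mul r2: issue@2 deps=(None,None) exec_start@2 write@5
I2 mul r2: issue@3 deps=(None,1) exec_start@5 write@6
I3 add r1: issue@4 deps=(0,2) exec_start@6 write@7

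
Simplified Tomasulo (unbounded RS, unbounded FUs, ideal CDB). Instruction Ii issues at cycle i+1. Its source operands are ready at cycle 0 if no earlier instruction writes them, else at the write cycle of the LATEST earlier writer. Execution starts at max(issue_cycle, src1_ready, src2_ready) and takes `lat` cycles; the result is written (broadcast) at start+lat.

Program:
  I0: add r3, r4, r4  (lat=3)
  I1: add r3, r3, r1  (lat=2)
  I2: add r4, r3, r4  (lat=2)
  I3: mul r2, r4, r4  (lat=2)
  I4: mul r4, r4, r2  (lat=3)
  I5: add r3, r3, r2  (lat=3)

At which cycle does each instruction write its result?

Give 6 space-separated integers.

Answer: 4 6 8 10 13 13

Derivation:
I0 add r3: issue@1 deps=(None,None) exec_start@1 write@4
I1 add r3: issue@2 deps=(0,None) exec_start@4 write@6
I2 add r4: issue@3 deps=(1,None) exec_start@6 write@8
I3 mul r2: issue@4 deps=(2,2) exec_start@8 write@10
I4 mul r4: issue@5 deps=(2,3) exec_start@10 write@13
I5 add r3: issue@6 deps=(1,3) exec_start@10 write@13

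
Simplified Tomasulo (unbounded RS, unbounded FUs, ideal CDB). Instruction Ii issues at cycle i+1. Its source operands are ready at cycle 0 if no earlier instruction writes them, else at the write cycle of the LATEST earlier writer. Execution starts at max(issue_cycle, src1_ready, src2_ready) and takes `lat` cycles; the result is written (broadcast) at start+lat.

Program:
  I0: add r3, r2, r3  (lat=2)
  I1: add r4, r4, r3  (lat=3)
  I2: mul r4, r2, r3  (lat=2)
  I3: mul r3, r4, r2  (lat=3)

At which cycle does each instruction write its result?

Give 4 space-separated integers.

I0 add r3: issue@1 deps=(None,None) exec_start@1 write@3
I1 add r4: issue@2 deps=(None,0) exec_start@3 write@6
I2 mul r4: issue@3 deps=(None,0) exec_start@3 write@5
I3 mul r3: issue@4 deps=(2,None) exec_start@5 write@8

Answer: 3 6 5 8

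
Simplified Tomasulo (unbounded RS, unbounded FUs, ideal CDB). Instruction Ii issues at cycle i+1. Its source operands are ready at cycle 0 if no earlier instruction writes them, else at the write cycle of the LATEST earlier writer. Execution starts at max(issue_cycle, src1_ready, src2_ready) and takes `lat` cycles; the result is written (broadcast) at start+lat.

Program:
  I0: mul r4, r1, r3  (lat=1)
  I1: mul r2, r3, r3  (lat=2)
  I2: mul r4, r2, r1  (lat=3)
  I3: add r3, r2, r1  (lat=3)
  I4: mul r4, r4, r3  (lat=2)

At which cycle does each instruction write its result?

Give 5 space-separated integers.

Answer: 2 4 7 7 9

Derivation:
I0 mul r4: issue@1 deps=(None,None) exec_start@1 write@2
I1 mul r2: issue@2 deps=(None,None) exec_start@2 write@4
I2 mul r4: issue@3 deps=(1,None) exec_start@4 write@7
I3 add r3: issue@4 deps=(1,None) exec_start@4 write@7
I4 mul r4: issue@5 deps=(2,3) exec_start@7 write@9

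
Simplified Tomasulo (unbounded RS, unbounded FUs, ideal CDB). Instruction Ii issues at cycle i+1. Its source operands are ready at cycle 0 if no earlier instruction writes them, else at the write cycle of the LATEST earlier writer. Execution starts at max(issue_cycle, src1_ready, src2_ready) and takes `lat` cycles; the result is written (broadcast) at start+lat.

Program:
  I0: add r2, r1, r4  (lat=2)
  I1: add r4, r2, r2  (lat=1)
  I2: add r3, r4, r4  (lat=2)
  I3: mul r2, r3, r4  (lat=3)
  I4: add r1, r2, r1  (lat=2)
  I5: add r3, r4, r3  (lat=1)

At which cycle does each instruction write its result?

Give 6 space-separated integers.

Answer: 3 4 6 9 11 7

Derivation:
I0 add r2: issue@1 deps=(None,None) exec_start@1 write@3
I1 add r4: issue@2 deps=(0,0) exec_start@3 write@4
I2 add r3: issue@3 deps=(1,1) exec_start@4 write@6
I3 mul r2: issue@4 deps=(2,1) exec_start@6 write@9
I4 add r1: issue@5 deps=(3,None) exec_start@9 write@11
I5 add r3: issue@6 deps=(1,2) exec_start@6 write@7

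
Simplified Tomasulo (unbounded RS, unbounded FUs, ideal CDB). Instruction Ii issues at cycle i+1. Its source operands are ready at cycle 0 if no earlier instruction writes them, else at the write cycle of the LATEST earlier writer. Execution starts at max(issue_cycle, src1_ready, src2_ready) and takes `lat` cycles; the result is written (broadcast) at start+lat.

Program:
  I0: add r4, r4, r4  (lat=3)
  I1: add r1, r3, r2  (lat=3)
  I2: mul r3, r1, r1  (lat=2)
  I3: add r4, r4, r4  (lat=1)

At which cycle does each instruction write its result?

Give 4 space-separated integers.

Answer: 4 5 7 5

Derivation:
I0 add r4: issue@1 deps=(None,None) exec_start@1 write@4
I1 add r1: issue@2 deps=(None,None) exec_start@2 write@5
I2 mul r3: issue@3 deps=(1,1) exec_start@5 write@7
I3 add r4: issue@4 deps=(0,0) exec_start@4 write@5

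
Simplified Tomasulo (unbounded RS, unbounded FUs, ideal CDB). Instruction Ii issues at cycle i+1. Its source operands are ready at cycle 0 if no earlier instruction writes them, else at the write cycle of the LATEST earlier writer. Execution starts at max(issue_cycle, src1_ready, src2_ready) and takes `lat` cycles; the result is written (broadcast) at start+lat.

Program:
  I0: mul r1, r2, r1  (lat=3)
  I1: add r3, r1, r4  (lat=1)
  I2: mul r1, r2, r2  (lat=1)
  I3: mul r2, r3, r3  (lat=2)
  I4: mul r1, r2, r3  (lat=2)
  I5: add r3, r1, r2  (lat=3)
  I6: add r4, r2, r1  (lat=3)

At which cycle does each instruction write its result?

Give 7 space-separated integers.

I0 mul r1: issue@1 deps=(None,None) exec_start@1 write@4
I1 add r3: issue@2 deps=(0,None) exec_start@4 write@5
I2 mul r1: issue@3 deps=(None,None) exec_start@3 write@4
I3 mul r2: issue@4 deps=(1,1) exec_start@5 write@7
I4 mul r1: issue@5 deps=(3,1) exec_start@7 write@9
I5 add r3: issue@6 deps=(4,3) exec_start@9 write@12
I6 add r4: issue@7 deps=(3,4) exec_start@9 write@12

Answer: 4 5 4 7 9 12 12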